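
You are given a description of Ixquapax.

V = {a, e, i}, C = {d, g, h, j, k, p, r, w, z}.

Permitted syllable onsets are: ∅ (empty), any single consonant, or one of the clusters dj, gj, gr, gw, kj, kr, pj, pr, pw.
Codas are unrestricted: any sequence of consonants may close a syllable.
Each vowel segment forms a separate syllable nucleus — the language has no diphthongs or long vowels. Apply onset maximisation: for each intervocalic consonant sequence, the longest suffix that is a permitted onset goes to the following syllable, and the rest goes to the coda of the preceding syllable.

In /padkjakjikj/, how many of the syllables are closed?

Vowels present: a, a, i; each is a nucleus, giving 3 syllables.
/a…a/ gap (V1→V2): /dkj/ — longest licit onset from the right is /kj/, leaving /d/ as coda.
/a…i/ gap (V2→V3): cluster /kj/ — /kj/ is itself a permitted onset, so the whole cluster goes right; preceding coda = ∅.
Syllabification: pad.kja.kjikj.
Classifying each syllable: /pad/ (closed), /kja/ (open), /kjikj/ (closed).
Closed syllables: 2.

2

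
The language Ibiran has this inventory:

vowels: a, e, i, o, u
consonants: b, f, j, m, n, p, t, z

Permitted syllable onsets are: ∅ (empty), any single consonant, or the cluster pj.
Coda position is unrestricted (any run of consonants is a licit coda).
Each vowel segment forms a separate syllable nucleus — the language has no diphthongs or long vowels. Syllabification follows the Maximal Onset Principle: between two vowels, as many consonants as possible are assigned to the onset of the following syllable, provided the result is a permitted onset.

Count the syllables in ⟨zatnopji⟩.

3

The vowels are a, o, i — 3 nuclei, so 3 syllables.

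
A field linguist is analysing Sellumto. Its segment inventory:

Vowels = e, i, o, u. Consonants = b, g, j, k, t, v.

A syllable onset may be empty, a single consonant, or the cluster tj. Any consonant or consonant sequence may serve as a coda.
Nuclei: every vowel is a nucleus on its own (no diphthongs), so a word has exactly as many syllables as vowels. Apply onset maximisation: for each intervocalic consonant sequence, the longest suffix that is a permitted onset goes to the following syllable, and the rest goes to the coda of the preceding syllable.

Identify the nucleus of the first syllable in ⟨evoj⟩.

e

Nuclei (vowels): e, o → 2 syllables.
The first nucleus (vowel 1 from the left) is /e/.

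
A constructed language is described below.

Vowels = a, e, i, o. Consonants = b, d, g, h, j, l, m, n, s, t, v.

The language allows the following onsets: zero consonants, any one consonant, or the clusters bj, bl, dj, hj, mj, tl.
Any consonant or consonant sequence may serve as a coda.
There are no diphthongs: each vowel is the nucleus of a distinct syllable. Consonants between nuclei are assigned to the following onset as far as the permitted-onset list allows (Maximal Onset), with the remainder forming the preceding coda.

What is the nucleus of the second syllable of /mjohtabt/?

a

Nuclei (vowels): o, a → 2 syllables.
The second nucleus (vowel 2 from the left) is /a/.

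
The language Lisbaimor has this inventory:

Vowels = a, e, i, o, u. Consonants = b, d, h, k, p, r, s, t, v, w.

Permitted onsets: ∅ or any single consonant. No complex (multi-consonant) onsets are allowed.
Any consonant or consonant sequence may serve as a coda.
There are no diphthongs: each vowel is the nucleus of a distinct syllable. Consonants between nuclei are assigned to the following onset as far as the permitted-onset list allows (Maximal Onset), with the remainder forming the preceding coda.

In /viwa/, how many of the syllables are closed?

Vowels present: i, a; each is a nucleus, giving 2 syllables.
Between /i/ (V1) and /a/ (V2): /w/ → onset of the next syllable (single consonants are always licit onsets).
Result: vi.wa.
Classifying each syllable: /vi/ (open), /wa/ (open).
Closed syllables: 0.

0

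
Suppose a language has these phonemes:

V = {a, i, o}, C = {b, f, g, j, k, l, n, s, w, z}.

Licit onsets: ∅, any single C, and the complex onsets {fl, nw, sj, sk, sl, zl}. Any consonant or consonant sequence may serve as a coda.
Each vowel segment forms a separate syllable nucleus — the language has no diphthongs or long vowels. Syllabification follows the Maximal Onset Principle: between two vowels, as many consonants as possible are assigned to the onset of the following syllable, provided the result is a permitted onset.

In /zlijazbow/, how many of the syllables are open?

1

The vowels are i, a, o — 3 nuclei, so 3 syllables.
σ1/σ2 boundary: just /j/ — single C goes to the following onset.
σ2/σ3 boundary: /zb/ — longest licit onset from the right is /b/, leaving /z/ as coda.
So the parse is zli.jaz.bow.
Classifying each syllable: /zli/ (open), /jaz/ (closed), /bow/ (closed).
Open syllables: 1.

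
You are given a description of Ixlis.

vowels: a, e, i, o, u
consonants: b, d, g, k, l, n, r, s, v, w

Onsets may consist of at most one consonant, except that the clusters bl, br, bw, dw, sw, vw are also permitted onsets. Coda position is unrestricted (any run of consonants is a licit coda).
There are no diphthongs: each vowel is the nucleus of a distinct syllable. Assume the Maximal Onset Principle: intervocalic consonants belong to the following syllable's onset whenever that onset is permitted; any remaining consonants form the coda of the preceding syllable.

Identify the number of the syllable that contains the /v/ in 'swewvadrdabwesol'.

2

The vowels are e, a, a, e, o — 5 nuclei, so 5 syllables.
/e…a/ gap (V1→V2): /wv/; trying suffixes from longest down, /v/ is the first permitted one, so coda /w/ | onset /v/.
/a…a/ gap (V2→V3): cluster /drd/ — the longest permitted-onset suffix is /d/; onset = /d/, preceding coda = /dr/.
/a…e/ gap (V3→V4): /bw/ is a licit onset in full, so it all attaches to the next syllable.
/e…o/ gap (V4→V5): just /s/ — single C goes to the following onset.
Syllabification: swew.vadr.da.bwe.sol.
The /v/ is in the onset of syllable 2 (/vadr/).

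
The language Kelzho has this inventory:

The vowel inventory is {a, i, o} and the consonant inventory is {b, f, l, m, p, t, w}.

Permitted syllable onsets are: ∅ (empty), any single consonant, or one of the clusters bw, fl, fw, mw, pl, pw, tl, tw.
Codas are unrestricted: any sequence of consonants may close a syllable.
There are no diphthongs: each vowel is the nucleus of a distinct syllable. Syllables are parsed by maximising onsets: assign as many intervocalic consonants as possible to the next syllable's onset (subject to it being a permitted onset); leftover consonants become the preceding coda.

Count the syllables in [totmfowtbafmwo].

4

Nuclei (vowels): o, o, a, o → 4 syllables.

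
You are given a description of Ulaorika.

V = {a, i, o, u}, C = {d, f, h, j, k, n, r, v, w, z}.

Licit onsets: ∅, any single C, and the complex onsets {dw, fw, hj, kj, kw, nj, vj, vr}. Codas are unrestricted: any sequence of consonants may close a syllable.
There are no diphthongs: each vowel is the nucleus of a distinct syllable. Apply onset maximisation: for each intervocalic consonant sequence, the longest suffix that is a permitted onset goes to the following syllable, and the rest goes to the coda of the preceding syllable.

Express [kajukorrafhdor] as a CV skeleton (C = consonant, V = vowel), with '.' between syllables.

CV.CV.CVC.CVCC.CVC

Vowels present: a, u, o, a, o; each is a nucleus, giving 5 syllables.
/a…u/ gap (V1→V2): /j/ is a single consonant, so it becomes the next onset.
/u…o/ gap (V2→V3): /k/ is a single consonant, so it becomes the next onset.
/o…a/ gap (V3→V4): /rr/ — longest licit onset from the right is /r/, leaving /r/ as coda.
/a…o/ gap (V4→V5): /fhd/; trying suffixes from longest down, /d/ is the first permitted one, so coda /fh/ | onset /d/.
Result: ka.ju.kor.rafh.dor.
Mapping each syllable to C/V: /ka/ → CV, /ju/ → CV, /kor/ → CVC, /rafh/ → CVCC, /dor/ → CVC.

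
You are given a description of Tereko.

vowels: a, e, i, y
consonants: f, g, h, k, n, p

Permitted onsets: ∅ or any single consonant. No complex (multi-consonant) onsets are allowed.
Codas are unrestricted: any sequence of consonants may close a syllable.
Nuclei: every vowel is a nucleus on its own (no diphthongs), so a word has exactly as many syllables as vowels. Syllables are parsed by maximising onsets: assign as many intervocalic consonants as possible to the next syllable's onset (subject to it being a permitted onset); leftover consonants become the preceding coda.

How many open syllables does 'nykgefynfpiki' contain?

The vowels are y, e, y, i, i — 5 nuclei, so 5 syllables.
Between /y/ (V1) and /e/ (V2): /kg/; trying suffixes from longest down, /g/ is the first permitted one, so coda /k/ | onset /g/.
Between /e/ (V2) and /y/ (V3): /f/ is a single consonant, so it becomes the next onset.
Between /y/ (V3) and /i/ (V4): /nfp/ — longest licit onset from the right is /p/, leaving /nf/ as coda.
Between /i/ (V4) and /i/ (V5): /k/ is a single consonant, so it becomes the next onset.
Syllabification: nyk.ge.fynf.pi.ki.
Classifying each syllable: /nyk/ (closed), /ge/ (open), /fynf/ (closed), /pi/ (open), /ki/ (open).
Open syllables: 3.

3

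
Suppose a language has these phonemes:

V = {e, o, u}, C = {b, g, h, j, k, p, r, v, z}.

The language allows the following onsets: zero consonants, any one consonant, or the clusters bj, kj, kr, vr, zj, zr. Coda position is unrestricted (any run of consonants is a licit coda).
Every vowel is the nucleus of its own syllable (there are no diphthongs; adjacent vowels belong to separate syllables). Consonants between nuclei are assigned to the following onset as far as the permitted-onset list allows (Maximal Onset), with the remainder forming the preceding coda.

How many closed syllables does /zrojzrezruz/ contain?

Nuclei (vowels): o, e, u → 3 syllables.
σ1/σ2 boundary: /jzr/; trying suffixes from longest down, /zr/ is the first permitted one, so coda /j/ | onset /zr/.
σ2/σ3 boundary: /zr/ is a licit onset in full, so it all attaches to the next syllable.
So the parse is zroj.zre.zruz.
Classifying each syllable: /zroj/ (closed), /zre/ (open), /zruz/ (closed).
Closed syllables: 2.

2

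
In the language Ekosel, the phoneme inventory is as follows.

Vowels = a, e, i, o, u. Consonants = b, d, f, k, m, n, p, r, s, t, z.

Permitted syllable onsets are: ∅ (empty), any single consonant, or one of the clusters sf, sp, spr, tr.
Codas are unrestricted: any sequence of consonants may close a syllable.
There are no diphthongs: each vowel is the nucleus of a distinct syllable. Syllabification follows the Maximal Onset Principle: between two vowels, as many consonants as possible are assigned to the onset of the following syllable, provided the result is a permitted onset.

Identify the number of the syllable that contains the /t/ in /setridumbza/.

2

Vowels present: e, i, u, a; each is a nucleus, giving 4 syllables.
Between /e/ (V1) and /i/ (V2): cluster /tr/ — /tr/ is itself a permitted onset, so the whole cluster goes right; preceding coda = ∅.
Between /i/ (V2) and /u/ (V3): /d/ is a single consonant, so it becomes the next onset.
Between /u/ (V3) and /a/ (V4): cluster /mbz/ — the longest permitted-onset suffix is /z/; onset = /z/, preceding coda = /mb/.
Putting it together: se.tri.dumb.za.
The /t/ is in the onset of syllable 2 (/tri/).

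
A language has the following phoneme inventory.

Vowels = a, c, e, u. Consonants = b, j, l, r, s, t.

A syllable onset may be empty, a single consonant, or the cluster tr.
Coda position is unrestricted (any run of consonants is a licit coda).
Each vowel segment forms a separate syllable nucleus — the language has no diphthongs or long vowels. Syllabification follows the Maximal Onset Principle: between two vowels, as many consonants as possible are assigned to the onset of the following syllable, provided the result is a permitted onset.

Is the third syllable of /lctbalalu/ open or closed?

open

The vowels are c, a, a, u — 4 nuclei, so 4 syllables.
σ1/σ2 boundary: cluster /tb/ — the longest permitted-onset suffix is /b/; onset = /b/, preceding coda = /t/.
σ2/σ3 boundary: /l/ is a single consonant, so it becomes the next onset.
σ3/σ4 boundary: just /l/ — single C goes to the following onset.
So the parse is lct.ba.la.lu.
Syllable 3 is /la/; it ends in its nucleus with no coda, so it is open.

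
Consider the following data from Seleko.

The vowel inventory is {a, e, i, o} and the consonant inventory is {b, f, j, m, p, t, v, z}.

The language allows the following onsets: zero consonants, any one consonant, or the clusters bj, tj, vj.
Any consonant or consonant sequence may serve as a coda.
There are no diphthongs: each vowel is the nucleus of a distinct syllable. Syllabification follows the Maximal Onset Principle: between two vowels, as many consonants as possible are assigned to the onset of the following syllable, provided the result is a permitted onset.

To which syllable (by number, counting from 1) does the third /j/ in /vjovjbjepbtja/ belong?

The vowels are o, e, a — 3 nuclei, so 3 syllables.
/o…e/ gap (V1→V2): /vjbj/ — longest licit onset from the right is /bj/, leaving /vj/ as coda.
/e…a/ gap (V2→V3): /pbtj/ splits as /pb/ + /tj/ (/tj/ is the longest suffix that is a licit onset).
Putting it together: vjovj.bjepb.tja.
The third /j/ is in the onset of syllable 2 (/bjepb/).

2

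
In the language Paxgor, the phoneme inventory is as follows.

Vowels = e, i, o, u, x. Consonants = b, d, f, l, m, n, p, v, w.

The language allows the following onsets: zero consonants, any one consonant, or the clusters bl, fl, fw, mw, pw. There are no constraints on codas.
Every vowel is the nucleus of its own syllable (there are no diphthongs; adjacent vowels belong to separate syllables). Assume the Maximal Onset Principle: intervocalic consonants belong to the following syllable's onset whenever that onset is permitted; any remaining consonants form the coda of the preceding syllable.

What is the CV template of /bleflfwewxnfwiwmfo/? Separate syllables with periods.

Vowels present: e, e, x, i, o; each is a nucleus, giving 5 syllables.
Between /e/ (V1) and /e/ (V2): /flfw/ — longest licit onset from the right is /fw/, leaving /fl/ as coda.
Between /e/ (V2) and /x/ (V3): /w/ is a single consonant, so it becomes the next onset.
Between /x/ (V3) and /i/ (V4): /nfw/ — longest licit onset from the right is /fw/, leaving /n/ as coda.
Between /i/ (V4) and /o/ (V5): /wmf/; trying suffixes from longest down, /f/ is the first permitted one, so coda /wm/ | onset /f/.
Putting it together: blefl.fwe.wxn.fwiwm.fo.
Mapping each syllable to C/V: /blefl/ → CCVCC, /fwe/ → CCV, /wxn/ → CVC, /fwiwm/ → CCVCC, /fo/ → CV.

CCVCC.CCV.CVC.CCVCC.CV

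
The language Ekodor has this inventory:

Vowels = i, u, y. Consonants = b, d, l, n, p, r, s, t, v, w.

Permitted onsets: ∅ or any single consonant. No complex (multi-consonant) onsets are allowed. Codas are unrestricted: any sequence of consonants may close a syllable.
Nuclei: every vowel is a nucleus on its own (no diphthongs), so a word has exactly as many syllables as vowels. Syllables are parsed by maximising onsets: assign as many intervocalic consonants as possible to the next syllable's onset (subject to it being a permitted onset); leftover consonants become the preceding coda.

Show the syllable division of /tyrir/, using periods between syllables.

ty.rir

Vowels present: y, i; each is a nucleus, giving 2 syllables.
/y…i/ gap (V1→V2): /r/ → onset of the next syllable (single consonants are always licit onsets).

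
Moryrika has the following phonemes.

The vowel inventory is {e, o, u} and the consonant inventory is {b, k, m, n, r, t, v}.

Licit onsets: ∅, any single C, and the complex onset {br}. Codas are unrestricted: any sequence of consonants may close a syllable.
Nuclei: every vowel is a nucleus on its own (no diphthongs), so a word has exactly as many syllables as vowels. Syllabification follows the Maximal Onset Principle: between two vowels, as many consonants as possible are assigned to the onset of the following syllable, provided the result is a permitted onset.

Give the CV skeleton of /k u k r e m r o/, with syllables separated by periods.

CVC.CVC.CV

The vowels are u, e, o — 3 nuclei, so 3 syllables.
V1 /u/ – V2 /e/: /kr/ splits as /k/ + /r/ (/r/ is the longest suffix that is a licit onset).
V2 /e/ – V3 /o/: /mr/ splits as /m/ + /r/ (/r/ is the longest suffix that is a licit onset).
So the parse is kuk.rem.ro.
Mapping each syllable to C/V: /kuk/ → CVC, /rem/ → CVC, /ro/ → CV.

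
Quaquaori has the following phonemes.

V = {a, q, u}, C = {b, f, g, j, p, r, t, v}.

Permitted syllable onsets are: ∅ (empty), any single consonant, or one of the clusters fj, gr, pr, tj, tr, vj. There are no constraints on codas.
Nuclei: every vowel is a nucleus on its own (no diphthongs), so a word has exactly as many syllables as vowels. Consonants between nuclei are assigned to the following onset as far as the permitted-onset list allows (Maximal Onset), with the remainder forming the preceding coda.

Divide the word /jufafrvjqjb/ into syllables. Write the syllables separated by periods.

ju.fafr.vjqjb

The vowels are u, a, q — 3 nuclei, so 3 syllables.
/u…a/ gap (V1→V2): /f/ is a single consonant, so it becomes the next onset.
/a…q/ gap (V2→V3): /frvj/; trying suffixes from longest down, /vj/ is the first permitted one, so coda /fr/ | onset /vj/.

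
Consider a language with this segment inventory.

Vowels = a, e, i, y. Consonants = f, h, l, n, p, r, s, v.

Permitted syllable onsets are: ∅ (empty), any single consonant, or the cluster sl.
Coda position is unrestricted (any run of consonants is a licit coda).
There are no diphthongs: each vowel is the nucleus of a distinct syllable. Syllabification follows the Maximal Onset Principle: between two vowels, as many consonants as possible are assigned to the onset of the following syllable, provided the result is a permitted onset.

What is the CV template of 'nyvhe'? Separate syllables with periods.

Nuclei (vowels): y, e → 2 syllables.
V1 /y/ – V2 /e/: cluster /vh/ — the longest permitted-onset suffix is /h/; onset = /h/, preceding coda = /v/.
So the parse is nyv.he.
Mapping each syllable to C/V: /nyv/ → CVC, /he/ → CV.

CVC.CV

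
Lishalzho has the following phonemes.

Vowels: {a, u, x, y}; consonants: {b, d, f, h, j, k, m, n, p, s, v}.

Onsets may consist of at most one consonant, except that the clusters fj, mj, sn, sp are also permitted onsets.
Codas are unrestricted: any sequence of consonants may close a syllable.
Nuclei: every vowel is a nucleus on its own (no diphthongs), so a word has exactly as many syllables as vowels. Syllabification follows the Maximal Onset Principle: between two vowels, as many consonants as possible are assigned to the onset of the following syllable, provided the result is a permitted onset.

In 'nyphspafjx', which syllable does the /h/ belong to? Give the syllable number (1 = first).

Nuclei (vowels): y, a, x → 3 syllables.
σ1/σ2 boundary: /phsp/ splits as /ph/ + /sp/ (/sp/ is the longest suffix that is a licit onset).
σ2/σ3 boundary: cluster /fj/ — /fj/ is itself a permitted onset, so the whole cluster goes right; preceding coda = ∅.
Putting it together: nyph.spa.fjx.
The /h/ is in the coda of syllable 1 (/nyph/).

1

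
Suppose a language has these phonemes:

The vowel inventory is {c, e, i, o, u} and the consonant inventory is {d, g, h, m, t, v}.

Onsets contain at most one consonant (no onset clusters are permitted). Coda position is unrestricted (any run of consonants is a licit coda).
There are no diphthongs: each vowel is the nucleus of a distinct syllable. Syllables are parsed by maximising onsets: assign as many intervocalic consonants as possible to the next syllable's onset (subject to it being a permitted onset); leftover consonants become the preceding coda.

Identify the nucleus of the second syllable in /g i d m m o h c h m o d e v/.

Nuclei (vowels): i, o, c, o, e → 5 syllables.
The second nucleus (vowel 2 from the left) is /o/.

o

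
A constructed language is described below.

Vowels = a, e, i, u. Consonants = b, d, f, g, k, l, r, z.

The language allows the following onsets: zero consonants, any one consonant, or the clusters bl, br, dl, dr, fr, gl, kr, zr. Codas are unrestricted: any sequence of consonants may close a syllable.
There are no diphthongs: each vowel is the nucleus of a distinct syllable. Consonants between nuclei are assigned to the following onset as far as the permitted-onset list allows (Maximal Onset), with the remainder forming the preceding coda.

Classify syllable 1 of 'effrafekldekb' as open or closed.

closed

The vowels are e, a, e, e — 4 nuclei, so 4 syllables.
/e…a/ gap (V1→V2): /ffr/ — longest licit onset from the right is /fr/, leaving /f/ as coda.
/a…e/ gap (V2→V3): /f/ → onset of the next syllable (single consonants are always licit onsets).
/e…e/ gap (V3→V4): /kld/; trying suffixes from longest down, /d/ is the first permitted one, so coda /kl/ | onset /d/.
So the parse is ef.fra.fekl.dekb.
Syllable 1 is /ef/ with coda /f/, so it is closed.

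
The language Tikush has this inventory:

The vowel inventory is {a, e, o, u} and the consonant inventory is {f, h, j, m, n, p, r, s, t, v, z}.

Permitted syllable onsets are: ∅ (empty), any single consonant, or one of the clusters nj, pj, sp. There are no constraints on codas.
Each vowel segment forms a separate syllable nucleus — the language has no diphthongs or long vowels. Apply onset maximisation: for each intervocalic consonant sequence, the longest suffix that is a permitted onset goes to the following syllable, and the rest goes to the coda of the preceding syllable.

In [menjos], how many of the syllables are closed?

1

The vowels are e, o — 2 nuclei, so 2 syllables.
σ1/σ2 boundary: cluster /nj/ — /nj/ is itself a permitted onset, so the whole cluster goes right; preceding coda = ∅.
Result: me.njos.
Classifying each syllable: /me/ (open), /njos/ (closed).
Closed syllables: 1.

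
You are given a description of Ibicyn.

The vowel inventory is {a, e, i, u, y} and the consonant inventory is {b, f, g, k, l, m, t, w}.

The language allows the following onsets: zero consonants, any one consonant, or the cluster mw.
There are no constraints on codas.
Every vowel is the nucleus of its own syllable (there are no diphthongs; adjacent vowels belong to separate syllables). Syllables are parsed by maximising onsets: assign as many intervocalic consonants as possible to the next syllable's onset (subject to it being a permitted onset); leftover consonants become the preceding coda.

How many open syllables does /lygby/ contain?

1

Vowels present: y, y; each is a nucleus, giving 2 syllables.
/y…y/ gap (V1→V2): /gb/; trying suffixes from longest down, /b/ is the first permitted one, so coda /g/ | onset /b/.
Result: lyg.by.
Classifying each syllable: /lyg/ (closed), /by/ (open).
Open syllables: 1.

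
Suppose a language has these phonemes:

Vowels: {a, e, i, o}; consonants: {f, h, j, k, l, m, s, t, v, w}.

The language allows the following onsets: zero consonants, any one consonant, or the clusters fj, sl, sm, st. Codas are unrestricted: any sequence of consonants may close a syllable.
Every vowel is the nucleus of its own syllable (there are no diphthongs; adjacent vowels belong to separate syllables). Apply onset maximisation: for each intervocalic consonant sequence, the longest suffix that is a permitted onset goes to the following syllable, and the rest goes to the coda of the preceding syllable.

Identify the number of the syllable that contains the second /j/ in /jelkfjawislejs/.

Nuclei (vowels): e, a, i, e → 4 syllables.
Between /e/ (V1) and /a/ (V2): /lkfj/ — longest licit onset from the right is /fj/, leaving /lk/ as coda.
Between /a/ (V2) and /i/ (V3): /w/ → onset of the next syllable (single consonants are always licit onsets).
Between /i/ (V3) and /e/ (V4): cluster /sl/ — /sl/ is itself a permitted onset, so the whole cluster goes right; preceding coda = ∅.
Result: jelk.fja.wi.slejs.
The second /j/ is in the onset of syllable 2 (/fja/).

2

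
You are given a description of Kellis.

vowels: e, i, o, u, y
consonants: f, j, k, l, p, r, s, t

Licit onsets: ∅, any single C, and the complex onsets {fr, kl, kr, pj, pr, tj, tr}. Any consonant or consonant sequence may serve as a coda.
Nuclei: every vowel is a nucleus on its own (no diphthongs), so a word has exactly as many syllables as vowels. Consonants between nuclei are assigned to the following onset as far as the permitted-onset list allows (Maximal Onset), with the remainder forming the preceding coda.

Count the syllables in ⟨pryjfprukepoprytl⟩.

5

The vowels are y, u, e, o, y — 5 nuclei, so 5 syllables.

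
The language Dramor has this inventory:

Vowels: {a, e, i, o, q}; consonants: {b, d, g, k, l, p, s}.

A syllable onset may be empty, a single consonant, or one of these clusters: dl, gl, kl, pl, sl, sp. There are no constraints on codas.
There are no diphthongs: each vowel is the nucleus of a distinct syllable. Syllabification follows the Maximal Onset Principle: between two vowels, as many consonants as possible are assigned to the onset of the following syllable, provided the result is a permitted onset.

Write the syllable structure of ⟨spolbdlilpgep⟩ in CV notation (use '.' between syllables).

Vowels present: o, i, e; each is a nucleus, giving 3 syllables.
Between /o/ (V1) and /i/ (V2): /lbdl/; trying suffixes from longest down, /dl/ is the first permitted one, so coda /lb/ | onset /dl/.
Between /i/ (V2) and /e/ (V3): /lpg/; trying suffixes from longest down, /g/ is the first permitted one, so coda /lp/ | onset /g/.
So the parse is spolb.dlilp.gep.
Mapping each syllable to C/V: /spolb/ → CCVCC, /dlilp/ → CCVCC, /gep/ → CVC.

CCVCC.CCVCC.CVC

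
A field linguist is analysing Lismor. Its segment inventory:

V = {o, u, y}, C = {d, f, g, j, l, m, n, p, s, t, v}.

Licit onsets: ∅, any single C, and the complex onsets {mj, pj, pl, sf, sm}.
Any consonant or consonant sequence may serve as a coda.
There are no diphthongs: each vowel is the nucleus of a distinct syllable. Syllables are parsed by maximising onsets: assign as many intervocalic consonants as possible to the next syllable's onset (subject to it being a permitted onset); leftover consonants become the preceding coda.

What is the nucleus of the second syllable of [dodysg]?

y

Nuclei (vowels): o, y → 2 syllables.
The second nucleus (vowel 2 from the left) is /y/.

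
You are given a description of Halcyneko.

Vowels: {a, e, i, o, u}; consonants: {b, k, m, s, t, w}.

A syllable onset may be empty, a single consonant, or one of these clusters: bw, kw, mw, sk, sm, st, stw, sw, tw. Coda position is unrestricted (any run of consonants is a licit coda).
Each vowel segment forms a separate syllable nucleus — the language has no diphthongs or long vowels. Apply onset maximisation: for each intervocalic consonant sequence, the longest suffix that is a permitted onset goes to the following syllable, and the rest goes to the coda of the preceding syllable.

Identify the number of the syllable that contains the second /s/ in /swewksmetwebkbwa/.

2

Nuclei (vowels): e, e, e, a → 4 syllables.
σ1/σ2 boundary: /wksm/; trying suffixes from longest down, /sm/ is the first permitted one, so coda /wk/ | onset /sm/.
σ2/σ3 boundary: cluster /tw/ — /tw/ is itself a permitted onset, so the whole cluster goes right; preceding coda = ∅.
σ3/σ4 boundary: cluster /bkbw/ — the longest permitted-onset suffix is /bw/; onset = /bw/, preceding coda = /bk/.
So the parse is swewk.sme.twebk.bwa.
The second /s/ is in the onset of syllable 2 (/sme/).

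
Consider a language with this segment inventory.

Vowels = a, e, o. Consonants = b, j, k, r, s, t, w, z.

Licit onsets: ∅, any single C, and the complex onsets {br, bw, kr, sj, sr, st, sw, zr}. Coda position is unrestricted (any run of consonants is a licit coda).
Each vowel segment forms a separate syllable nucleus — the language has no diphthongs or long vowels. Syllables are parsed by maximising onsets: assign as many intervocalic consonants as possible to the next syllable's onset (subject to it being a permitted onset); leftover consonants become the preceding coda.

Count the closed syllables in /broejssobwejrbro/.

The vowels are o, e, o, e, o — 5 nuclei, so 5 syllables.
Between /o/ (V1) and /e/ (V2): no consonants, so the boundary falls immediately after /o/.
Between /e/ (V2) and /o/ (V3): /jss/ — longest licit onset from the right is /s/, leaving /js/ as coda.
Between /o/ (V3) and /e/ (V4): /bw/ is a licit onset in full, so it all attaches to the next syllable.
Between /e/ (V4) and /o/ (V5): /jrbr/ — longest licit onset from the right is /br/, leaving /jr/ as coda.
Putting it together: bro.ejs.so.bwejr.bro.
Classifying each syllable: /bro/ (open), /ejs/ (closed), /so/ (open), /bwejr/ (closed), /bro/ (open).
Closed syllables: 2.

2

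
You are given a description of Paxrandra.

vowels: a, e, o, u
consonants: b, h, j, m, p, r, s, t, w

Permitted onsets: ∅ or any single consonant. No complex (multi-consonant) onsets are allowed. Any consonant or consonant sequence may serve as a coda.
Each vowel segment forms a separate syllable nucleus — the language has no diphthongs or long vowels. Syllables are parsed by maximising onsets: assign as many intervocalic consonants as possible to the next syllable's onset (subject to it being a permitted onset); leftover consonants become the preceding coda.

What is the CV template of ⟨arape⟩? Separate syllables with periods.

Vowels present: a, a, e; each is a nucleus, giving 3 syllables.
Between /a/ (V1) and /a/ (V2): /r/ → onset of the next syllable (single consonants are always licit onsets).
Between /a/ (V2) and /e/ (V3): just /p/ — single C goes to the following onset.
Putting it together: a.ra.pe.
Mapping each syllable to C/V: /a/ → V, /ra/ → CV, /pe/ → CV.

V.CV.CV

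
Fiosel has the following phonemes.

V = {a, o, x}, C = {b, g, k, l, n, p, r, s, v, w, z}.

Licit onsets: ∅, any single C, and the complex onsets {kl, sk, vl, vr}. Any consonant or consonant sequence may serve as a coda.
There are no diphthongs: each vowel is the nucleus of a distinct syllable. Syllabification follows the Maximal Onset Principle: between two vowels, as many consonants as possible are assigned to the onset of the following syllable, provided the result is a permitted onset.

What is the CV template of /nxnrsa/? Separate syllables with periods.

The vowels are x, a — 2 nuclei, so 2 syllables.
σ1/σ2 boundary: /nrs/; trying suffixes from longest down, /s/ is the first permitted one, so coda /nr/ | onset /s/.
So the parse is nxnr.sa.
Mapping each syllable to C/V: /nxnr/ → CVCC, /sa/ → CV.

CVCC.CV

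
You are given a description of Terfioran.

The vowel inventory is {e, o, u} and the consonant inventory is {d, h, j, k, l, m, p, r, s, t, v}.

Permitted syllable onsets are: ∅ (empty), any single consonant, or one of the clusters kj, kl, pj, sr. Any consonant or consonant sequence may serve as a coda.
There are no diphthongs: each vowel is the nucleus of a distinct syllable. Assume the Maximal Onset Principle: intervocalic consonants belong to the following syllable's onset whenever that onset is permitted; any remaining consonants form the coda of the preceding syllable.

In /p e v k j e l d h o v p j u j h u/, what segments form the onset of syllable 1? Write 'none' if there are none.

Nuclei (vowels): e, e, o, u, u → 5 syllables.
Between /e/ (V1) and /e/ (V2): /vkj/; trying suffixes from longest down, /kj/ is the first permitted one, so coda /v/ | onset /kj/.
Between /e/ (V2) and /o/ (V3): cluster /ldh/ — the longest permitted-onset suffix is /h/; onset = /h/, preceding coda = /ld/.
Between /o/ (V3) and /u/ (V4): cluster /vpj/ — the longest permitted-onset suffix is /pj/; onset = /pj/, preceding coda = /v/.
Between /u/ (V4) and /u/ (V5): cluster /jh/ — the longest permitted-onset suffix is /h/; onset = /h/, preceding coda = /j/.
So the parse is pev.kjeld.hov.pjuj.hu.
Syllable 1 is /pev/: onset /p/, nucleus /e/, coda /v/.

p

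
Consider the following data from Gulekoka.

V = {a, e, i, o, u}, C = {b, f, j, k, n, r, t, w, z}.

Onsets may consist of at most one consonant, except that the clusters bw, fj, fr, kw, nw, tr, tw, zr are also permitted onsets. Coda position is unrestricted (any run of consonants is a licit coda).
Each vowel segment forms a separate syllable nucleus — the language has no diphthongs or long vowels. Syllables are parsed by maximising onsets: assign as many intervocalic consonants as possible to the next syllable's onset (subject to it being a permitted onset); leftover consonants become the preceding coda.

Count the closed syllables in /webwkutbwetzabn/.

The vowels are e, u, e, a — 4 nuclei, so 4 syllables.
/e…u/ gap (V1→V2): /bwk/; trying suffixes from longest down, /k/ is the first permitted one, so coda /bw/ | onset /k/.
/u…e/ gap (V2→V3): /tbw/; trying suffixes from longest down, /bw/ is the first permitted one, so coda /t/ | onset /bw/.
/e…a/ gap (V3→V4): /tz/; trying suffixes from longest down, /z/ is the first permitted one, so coda /t/ | onset /z/.
Result: webw.kut.bwet.zabn.
Classifying each syllable: /webw/ (closed), /kut/ (closed), /bwet/ (closed), /zabn/ (closed).
Closed syllables: 4.

4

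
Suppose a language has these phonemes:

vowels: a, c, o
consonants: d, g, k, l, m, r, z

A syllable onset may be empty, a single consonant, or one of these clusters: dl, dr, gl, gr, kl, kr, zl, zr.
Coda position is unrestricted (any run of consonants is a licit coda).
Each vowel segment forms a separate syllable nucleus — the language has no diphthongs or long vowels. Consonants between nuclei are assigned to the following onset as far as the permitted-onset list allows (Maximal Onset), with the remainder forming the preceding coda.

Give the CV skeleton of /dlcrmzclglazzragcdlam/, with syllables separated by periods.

CCVCC.CVC.CCVC.CCV.CV.CCVC

Nuclei (vowels): c, c, a, a, c, a → 6 syllables.
Between /c/ (V1) and /c/ (V2): /rmz/; trying suffixes from longest down, /z/ is the first permitted one, so coda /rm/ | onset /z/.
Between /c/ (V2) and /a/ (V3): /lgl/; trying suffixes from longest down, /gl/ is the first permitted one, so coda /l/ | onset /gl/.
Between /a/ (V3) and /a/ (V4): /zzr/ splits as /z/ + /zr/ (/zr/ is the longest suffix that is a licit onset).
Between /a/ (V4) and /c/ (V5): /g/ → onset of the next syllable (single consonants are always licit onsets).
Between /c/ (V5) and /a/ (V6): /dl/ is a licit onset in full, so it all attaches to the next syllable.
Syllabification: dlcrm.zcl.glaz.zra.gc.dlam.
Mapping each syllable to C/V: /dlcrm/ → CCVCC, /zcl/ → CVC, /glaz/ → CCVC, /zra/ → CCV, /gc/ → CV, /dlam/ → CCVC.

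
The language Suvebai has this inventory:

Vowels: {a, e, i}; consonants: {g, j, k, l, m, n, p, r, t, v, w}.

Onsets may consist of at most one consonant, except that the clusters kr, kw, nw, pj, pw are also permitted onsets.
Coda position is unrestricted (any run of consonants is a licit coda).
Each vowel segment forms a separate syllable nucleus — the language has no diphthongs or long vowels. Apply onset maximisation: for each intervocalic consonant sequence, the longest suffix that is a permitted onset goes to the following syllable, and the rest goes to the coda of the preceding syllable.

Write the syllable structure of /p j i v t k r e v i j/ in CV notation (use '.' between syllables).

Nuclei (vowels): i, e, i → 3 syllables.
Between /i/ (V1) and /e/ (V2): /vtkr/ — longest licit onset from the right is /kr/, leaving /vt/ as coda.
Between /e/ (V2) and /i/ (V3): /v/ is a single consonant, so it becomes the next onset.
Result: pjivt.kre.vij.
Mapping each syllable to C/V: /pjivt/ → CCVCC, /kre/ → CCV, /vij/ → CVC.

CCVCC.CCV.CVC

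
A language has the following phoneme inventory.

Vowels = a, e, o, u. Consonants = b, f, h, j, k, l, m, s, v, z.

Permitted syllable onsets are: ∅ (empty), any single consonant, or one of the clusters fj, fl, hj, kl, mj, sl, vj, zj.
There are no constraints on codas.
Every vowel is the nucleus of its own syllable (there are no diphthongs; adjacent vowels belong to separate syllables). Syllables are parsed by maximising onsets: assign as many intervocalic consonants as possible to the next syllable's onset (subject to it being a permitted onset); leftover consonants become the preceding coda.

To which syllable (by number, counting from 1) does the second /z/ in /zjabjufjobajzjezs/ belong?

Vowels present: a, u, o, a, e; each is a nucleus, giving 5 syllables.
Between /a/ (V1) and /u/ (V2): /bj/ splits as /b/ + /j/ (/j/ is the longest suffix that is a licit onset).
Between /u/ (V2) and /o/ (V3): /fj/ — entire cluster is a permitted onset → onset /fj/, coda ∅.
Between /o/ (V3) and /a/ (V4): /b/ is a single consonant, so it becomes the next onset.
Between /a/ (V4) and /e/ (V5): /jzj/ — longest licit onset from the right is /zj/, leaving /j/ as coda.
Syllabification: zjab.ju.fjo.baj.zjezs.
The second /z/ is in the onset of syllable 5 (/zjezs/).

5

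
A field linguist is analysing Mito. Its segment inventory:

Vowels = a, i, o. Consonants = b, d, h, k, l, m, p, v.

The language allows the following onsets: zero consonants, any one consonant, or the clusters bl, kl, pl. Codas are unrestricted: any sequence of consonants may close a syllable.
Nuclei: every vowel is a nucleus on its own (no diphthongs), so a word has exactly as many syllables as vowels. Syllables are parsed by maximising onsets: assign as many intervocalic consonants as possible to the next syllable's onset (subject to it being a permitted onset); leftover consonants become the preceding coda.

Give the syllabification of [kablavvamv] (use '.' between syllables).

ka.blav.vamv

Nuclei (vowels): a, a, a → 3 syllables.
Between /a/ (V1) and /a/ (V2): cluster /bl/ — /bl/ is itself a permitted onset, so the whole cluster goes right; preceding coda = ∅.
Between /a/ (V2) and /a/ (V3): /vv/ splits as /v/ + /v/ (/v/ is the longest suffix that is a licit onset).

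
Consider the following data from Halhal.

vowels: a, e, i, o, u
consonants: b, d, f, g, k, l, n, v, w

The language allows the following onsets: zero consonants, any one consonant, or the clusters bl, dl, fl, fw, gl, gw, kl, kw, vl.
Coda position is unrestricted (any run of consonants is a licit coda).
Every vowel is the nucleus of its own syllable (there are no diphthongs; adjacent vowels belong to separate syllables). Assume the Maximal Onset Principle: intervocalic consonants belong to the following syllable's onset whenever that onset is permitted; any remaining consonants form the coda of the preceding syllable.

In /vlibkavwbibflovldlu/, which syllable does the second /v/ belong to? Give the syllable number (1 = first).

The vowels are i, a, i, o, u — 5 nuclei, so 5 syllables.
σ1/σ2 boundary: /bk/ splits as /b/ + /k/ (/k/ is the longest suffix that is a licit onset).
σ2/σ3 boundary: /vwb/; trying suffixes from longest down, /b/ is the first permitted one, so coda /vw/ | onset /b/.
σ3/σ4 boundary: /bfl/ — longest licit onset from the right is /fl/, leaving /b/ as coda.
σ4/σ5 boundary: /vldl/; trying suffixes from longest down, /dl/ is the first permitted one, so coda /vl/ | onset /dl/.
Result: vlib.kavw.bib.flovl.dlu.
The second /v/ is in the coda of syllable 2 (/kavw/).

2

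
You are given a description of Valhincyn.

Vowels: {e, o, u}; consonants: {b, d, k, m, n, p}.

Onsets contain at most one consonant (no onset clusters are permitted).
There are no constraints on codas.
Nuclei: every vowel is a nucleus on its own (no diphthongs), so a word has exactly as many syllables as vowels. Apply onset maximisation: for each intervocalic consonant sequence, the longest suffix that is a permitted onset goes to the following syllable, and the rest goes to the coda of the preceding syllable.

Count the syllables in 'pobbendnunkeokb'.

5

Nuclei (vowels): o, e, u, e, o → 5 syllables.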